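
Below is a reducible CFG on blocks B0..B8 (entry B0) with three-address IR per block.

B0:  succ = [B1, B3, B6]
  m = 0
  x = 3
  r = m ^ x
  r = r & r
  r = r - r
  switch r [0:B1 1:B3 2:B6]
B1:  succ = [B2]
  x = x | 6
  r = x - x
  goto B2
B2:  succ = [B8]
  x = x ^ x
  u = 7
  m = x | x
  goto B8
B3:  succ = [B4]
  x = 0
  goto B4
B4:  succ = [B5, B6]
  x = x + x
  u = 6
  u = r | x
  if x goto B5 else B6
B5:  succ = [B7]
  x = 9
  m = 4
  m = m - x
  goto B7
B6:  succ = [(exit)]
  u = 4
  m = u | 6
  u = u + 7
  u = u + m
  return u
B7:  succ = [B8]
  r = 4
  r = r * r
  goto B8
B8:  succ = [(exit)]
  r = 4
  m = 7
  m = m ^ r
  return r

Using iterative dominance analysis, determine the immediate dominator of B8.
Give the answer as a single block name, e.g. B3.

Answer: B0

Analysis:
idom tree: B1←B0 B2←B1 B3←B0 B4←B3 B5←B4 B6←B0 B7←B5 B8←B0
Join-block Dom:
  B6: preds {B0,B4}: {B0} ∩ {B0,B3,B4} = {B0}; idom=B0
  B8: preds {B2,B7}: {B0,B1,B2} ∩ {B0,B3,B4,B5,B7} = {B0}; idom=B0

idom(B8) = B0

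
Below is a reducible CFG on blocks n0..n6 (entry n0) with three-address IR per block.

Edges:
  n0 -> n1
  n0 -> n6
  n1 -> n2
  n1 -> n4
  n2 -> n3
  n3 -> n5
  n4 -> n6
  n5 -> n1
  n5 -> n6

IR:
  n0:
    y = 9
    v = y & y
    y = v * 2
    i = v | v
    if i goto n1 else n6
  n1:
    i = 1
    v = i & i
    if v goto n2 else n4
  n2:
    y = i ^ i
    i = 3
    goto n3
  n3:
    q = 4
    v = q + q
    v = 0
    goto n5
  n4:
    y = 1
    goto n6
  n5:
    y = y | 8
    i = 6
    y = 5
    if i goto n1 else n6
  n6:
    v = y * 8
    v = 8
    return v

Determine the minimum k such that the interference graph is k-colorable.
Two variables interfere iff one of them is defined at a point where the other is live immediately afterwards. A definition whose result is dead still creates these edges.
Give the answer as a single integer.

Per-block:
  n0: {i,v,y} / ∅
  n1: {i,v} / ∅
  n2: {i,y} / {i}
  n3: {q,v} / ∅
  n4: {y} / ∅
  n5: {i,y} / {y}
  n6: {v} / {y}

Backward fixpoint:
  n0: in=∅ out={y}
  n1: in=∅ out={i}
  n2: in={i} out={y}
  n3: in={y} out={y}
  n4: in=∅ out={y}
  n5: in={y} out={y}
  n6: in={y} out=∅

Conflict graph:
  i↔{v,y}
  q↔{y}
  v↔{i,y}
  y↔{i,q,v}

Registers:
  lower bound: {i,v,y} mutually conflict ⇒ χ ≥ 3
  3-colouring: c0={y}  c1={i,q}  c2={v}
  χ = 3

Answer: 3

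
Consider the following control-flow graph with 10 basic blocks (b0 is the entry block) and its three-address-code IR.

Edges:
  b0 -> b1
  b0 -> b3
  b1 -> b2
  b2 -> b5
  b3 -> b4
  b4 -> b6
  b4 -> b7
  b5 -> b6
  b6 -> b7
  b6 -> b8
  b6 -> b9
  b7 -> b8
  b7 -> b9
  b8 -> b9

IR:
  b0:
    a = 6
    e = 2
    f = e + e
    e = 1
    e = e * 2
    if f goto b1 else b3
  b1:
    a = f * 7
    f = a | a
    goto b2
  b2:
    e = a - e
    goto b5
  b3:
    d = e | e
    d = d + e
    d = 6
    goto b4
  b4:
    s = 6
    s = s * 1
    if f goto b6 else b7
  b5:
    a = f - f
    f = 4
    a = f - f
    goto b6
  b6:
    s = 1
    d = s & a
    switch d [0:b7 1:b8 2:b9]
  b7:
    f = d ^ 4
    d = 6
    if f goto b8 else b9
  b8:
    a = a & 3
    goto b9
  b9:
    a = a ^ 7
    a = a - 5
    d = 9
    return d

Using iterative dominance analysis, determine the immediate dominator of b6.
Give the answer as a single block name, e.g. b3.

idom tree: b1←b0 b2←b1 b3←b0 b4←b3 b5←b2 b6←b0 b7←b0 b8←b0 b9←b0
Dom at joins:
  b6: preds {b4,b5}: {b0,b3,b4} ∩ {b0,b1,b2,b5} = {b0}; idom=b0
  b7: preds {b4,b6}: {b0,b3,b4} ∩ {b0,b6} = {b0}; idom=b0
  b8: preds {b6,b7}: {b0,b6} ∩ {b0,b7} = {b0}; idom=b0
  b9: preds {b6,b7,b8}: {b0,b6} ∩ {b0,b7} ∩ {b0,b8} = {b0}; idom=b0

idom(b6) = b0

Answer: b0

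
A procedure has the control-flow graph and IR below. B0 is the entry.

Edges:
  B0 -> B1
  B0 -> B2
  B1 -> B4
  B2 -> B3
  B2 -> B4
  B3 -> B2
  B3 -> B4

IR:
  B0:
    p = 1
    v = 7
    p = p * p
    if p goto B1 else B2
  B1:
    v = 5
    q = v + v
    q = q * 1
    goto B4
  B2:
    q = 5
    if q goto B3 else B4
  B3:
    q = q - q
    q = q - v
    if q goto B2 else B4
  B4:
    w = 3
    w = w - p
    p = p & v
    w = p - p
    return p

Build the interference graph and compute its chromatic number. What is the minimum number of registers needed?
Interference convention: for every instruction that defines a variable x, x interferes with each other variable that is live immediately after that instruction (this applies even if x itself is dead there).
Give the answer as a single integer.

def/use:
  B0: def={p,v} ue=∅
  B1: def={q,v} ue=∅
  B2: def={q} ue=∅
  B3: def={q} ue={q,v}
  B4: def={p,w} ue={p,v}

Liveness:
  B0 li=∅ lo={p,v}
  B1 li={p} lo={p,v}
  B2 li={p,v} lo={p,q,v}
  B3 li={p,q,v} lo={p,v}
  B4 li={p,v} lo=∅

Interfere edges:
  p: {q,v,w}
  q: {p,v}
  v: {p,q,w}
  w: {p,v}

Colouring:
  clique {p,q,v} ⇒ need ≥ 3
  assign p→r0 q→r2 v→r1 w→r2 — no edge inside a register ⇒ χ ≤ 3
  χ = 3

Answer: 3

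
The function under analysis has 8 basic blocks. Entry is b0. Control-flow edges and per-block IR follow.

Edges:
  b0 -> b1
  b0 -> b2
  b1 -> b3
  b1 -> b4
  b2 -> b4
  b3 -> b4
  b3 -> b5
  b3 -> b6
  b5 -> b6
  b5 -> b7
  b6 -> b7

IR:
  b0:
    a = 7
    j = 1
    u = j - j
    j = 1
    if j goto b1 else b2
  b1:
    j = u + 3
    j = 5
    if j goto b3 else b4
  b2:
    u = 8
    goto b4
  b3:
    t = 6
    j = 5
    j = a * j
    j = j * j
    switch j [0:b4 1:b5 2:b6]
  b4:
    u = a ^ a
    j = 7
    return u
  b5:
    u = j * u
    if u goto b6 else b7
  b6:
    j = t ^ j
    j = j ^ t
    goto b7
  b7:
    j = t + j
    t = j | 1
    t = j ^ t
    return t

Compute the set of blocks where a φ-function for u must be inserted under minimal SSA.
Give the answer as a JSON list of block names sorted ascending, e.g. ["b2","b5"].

Answer: ["b4", "b6", "b7"]

Derivation:
idom tree: b1←b0 b2←b0 b3←b1 b4←b0 b5←b3 b6←b3 b7←b3
Dom at joins:
  b4: preds {b1,b2,b3}: {b0,b1} ∩ {b0,b2} ∩ {b0,b1,b3} = {b0}; idom=b0
  b6: preds {b3,b5}: {b0,b1,b3} ∩ {b0,b1,b3,b5} = {b0,b1,b3}; idom=b3
  b7: preds {b5,b6}: {b0,b1,b3,b5} ∩ {b0,b1,b3,b6} = {b0,b1,b3}; idom=b3

DF walk-up:
  b4←b1: walk b1 to b0
  b4←b2: walk b2 to b0
  b4←b3: walk b3→b1 to b0
  b6←b3: walk · to b3
  b6←b5: walk b5 to b3
  b7←b5: walk b5 to b3
  b7←b6: walk b6 to b3
  DF(b0)=∅
  DF(b1)={b4}
  DF(b2)={b4}
  DF(b3)={b4}
  DF(b4)=∅
  DF(b5)={b6,b7}
  DF(b6)={b7}
  DF(b7)=∅

φ for u: defs {b0,b2,b4,b5}
  DF⁺ = {b4,b6,b7}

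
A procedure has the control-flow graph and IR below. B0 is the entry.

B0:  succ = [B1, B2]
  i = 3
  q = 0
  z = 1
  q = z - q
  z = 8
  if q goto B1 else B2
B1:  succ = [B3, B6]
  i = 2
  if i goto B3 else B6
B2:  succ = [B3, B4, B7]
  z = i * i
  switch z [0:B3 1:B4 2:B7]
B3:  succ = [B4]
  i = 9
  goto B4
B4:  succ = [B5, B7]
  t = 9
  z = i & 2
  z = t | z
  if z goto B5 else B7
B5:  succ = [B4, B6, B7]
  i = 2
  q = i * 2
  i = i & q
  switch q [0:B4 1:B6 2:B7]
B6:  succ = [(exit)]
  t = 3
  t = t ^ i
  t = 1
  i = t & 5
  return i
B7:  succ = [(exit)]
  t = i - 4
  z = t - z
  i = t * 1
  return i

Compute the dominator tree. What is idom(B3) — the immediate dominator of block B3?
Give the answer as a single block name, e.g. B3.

idom tree: B1←B0 B2←B0 B3←B0 B4←B0 B5←B4 B6←B0 B7←B0
Join-block Dom:
  B3: preds {B1,B2}: {B0,B1} ∩ {B0,B2} = {B0}; idom=B0
  B4: preds {B2,B3,B5}: {B0,B2} ∩ {B0,B3} ∩ {B0,B4,B5} = {B0}; idom=B0
  B6: preds {B1,B5}: {B0,B1} ∩ {B0,B4,B5} = {B0}; idom=B0
  B7: preds {B2,B4,B5}: {B0,B2} ∩ {B0,B4} ∩ {B0,B4,B5} = {B0}; idom=B0

idom(B3) = B0

Answer: B0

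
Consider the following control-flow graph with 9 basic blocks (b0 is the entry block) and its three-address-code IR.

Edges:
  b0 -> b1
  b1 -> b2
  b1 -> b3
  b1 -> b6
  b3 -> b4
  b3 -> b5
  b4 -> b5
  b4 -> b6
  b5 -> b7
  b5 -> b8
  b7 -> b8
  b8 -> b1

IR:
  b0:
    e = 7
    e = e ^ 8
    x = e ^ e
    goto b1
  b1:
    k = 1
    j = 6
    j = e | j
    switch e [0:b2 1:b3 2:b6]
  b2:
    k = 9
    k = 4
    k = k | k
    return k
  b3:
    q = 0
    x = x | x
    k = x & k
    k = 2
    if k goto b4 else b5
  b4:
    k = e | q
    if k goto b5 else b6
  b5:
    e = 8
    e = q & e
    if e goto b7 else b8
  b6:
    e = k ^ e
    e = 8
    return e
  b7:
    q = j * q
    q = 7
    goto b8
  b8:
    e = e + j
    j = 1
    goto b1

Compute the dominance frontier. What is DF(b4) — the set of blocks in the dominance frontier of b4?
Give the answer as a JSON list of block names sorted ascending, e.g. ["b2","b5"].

idom tree: b1←b0 b2←b1 b3←b1 b4←b3 b5←b3 b6←b1 b7←b5 b8←b5
Join-block Dom:
  b1: preds {b0,b8}: {b0} ∩ {b0,b1,b3,b5,b8} = {b0}; idom=b0
  b5: preds {b3,b4}: {b0,b1,b3} ∩ {b0,b1,b3,b4} = {b0,b1,b3}; idom=b3
  b6: preds {b1,b4}: {b0,b1} ∩ {b0,b1,b3,b4} = {b0,b1}; idom=b1
  b8: preds {b5,b7}: {b0,b1,b3,b5} ∩ {b0,b1,b3,b5,b7} = {b0,b1,b3,b5}; idom=b5

DF derivation:
  join b1 pred b0: · stop@b0
  join b1 pred b8: b8→b5→b3→b1 stop@b0
  join b5 pred b3: · stop@b3
  join b5 pred b4: b4 stop@b3
  join b6 pred b1: · stop@b1
  join b6 pred b4: b4→b3 stop@b1
  join b8 pred b5: · stop@b5
  join b8 pred b7: b7 stop@b5
  DF(b0)=∅
  DF(b1)={b1}
  DF(b2)=∅
  DF(b3)={b1,b6}
  DF(b4)={b5,b6}
  DF(b5)={b1}
  DF(b6)=∅
  DF(b7)={b8}
  DF(b8)={b1}

DF(b4) = ["b5", "b6"]

Answer: ["b5", "b6"]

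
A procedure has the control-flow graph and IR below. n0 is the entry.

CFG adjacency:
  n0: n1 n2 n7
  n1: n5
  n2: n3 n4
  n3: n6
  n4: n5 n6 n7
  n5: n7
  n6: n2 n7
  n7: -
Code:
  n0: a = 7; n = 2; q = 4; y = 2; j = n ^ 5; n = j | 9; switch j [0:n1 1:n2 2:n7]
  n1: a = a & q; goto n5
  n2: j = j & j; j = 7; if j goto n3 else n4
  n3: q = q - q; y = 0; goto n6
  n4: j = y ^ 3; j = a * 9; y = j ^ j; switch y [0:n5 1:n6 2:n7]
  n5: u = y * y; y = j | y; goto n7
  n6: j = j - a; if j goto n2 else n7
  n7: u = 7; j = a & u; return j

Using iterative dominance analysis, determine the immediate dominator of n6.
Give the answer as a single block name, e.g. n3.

Answer: n2

Derivation:
idom tree: n1←n0 n2←n0 n3←n2 n4←n2 n5←n0 n6←n2 n7←n0
Dom∩ at merges:
  n2: preds {n0,n6}: {n0} ∩ {n0,n2,n6} = {n0}; idom=n0
  n5: preds {n1,n4}: {n0,n1} ∩ {n0,n2,n4} = {n0}; idom=n0
  n6: preds {n3,n4}: {n0,n2,n3} ∩ {n0,n2,n4} = {n0,n2}; idom=n2
  n7: preds {n0,n4,n5,n6}: {n0} ∩ {n0,n2,n4} ∩ {n0,n5} ∩ {n0,n2,n6} = {n0}; idom=n0

idom(n6) = n2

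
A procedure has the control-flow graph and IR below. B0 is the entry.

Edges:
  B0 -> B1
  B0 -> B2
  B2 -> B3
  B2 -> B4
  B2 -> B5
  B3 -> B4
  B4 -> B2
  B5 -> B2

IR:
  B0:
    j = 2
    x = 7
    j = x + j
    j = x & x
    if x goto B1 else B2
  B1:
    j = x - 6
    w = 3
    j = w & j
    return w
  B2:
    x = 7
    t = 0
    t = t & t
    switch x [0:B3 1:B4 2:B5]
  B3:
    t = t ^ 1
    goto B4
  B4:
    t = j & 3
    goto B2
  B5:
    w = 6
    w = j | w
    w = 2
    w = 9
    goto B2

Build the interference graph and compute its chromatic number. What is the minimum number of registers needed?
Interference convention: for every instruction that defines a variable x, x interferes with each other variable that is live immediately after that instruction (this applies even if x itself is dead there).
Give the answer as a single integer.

Per-block:
  B0 def {j,x} use ∅
  B1 def {j,w} use {x}
  B2 def {t,x} use ∅
  B3 def {t} use {t}
  B4 def {t} use {j}
  B5 def {w} use {j}

Live sets:
  B0: in=∅ out={j,x}
  B1: in={x} out=∅
  B2: in={j} out={j,t}
  B3: in={j,t} out={j}
  B4: in={j} out={j}
  B5: in={j} out={j}

Interference:
  j — {t,w,x}
  t — {j,x}
  w — {j}
  x — {j,t}

Colouring:
  lower bound: {j,t,x} mutually conflict ⇒ χ ≥ 3
  assign j→R0 t→R1 w→R1 x→R2 — no edge inside a register ⇒ χ ≤ 3
  χ = 3

Answer: 3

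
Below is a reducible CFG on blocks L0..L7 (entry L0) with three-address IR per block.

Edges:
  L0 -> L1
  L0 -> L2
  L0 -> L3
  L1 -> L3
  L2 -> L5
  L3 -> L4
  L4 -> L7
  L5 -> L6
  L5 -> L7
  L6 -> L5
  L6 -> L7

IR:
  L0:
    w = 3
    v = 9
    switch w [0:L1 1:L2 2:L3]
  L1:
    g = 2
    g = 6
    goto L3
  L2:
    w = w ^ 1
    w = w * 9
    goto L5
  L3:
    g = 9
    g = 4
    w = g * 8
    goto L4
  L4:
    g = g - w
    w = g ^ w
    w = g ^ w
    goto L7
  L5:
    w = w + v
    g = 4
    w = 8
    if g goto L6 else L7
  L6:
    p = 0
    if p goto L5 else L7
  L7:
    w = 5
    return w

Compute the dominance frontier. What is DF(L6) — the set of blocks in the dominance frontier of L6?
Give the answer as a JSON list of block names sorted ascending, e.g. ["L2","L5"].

idom tree: L1←L0 L2←L0 L3←L0 L4←L3 L5←L2 L6←L5 L7←L0
Dom at joins:
  L3: preds {L0,L1}: {L0} ∩ {L0,L1} = {L0}; idom=L0
  L5: preds {L2,L6}: {L0,L2} ∩ {L0,L2,L5,L6} = {L0,L2}; idom=L2
  L7: preds {L4,L5,L6}: {L0,L3,L4} ∩ {L0,L2,L5} ∩ {L0,L2,L5,L6} = {L0}; idom=L0

Frontier:
  L3←L0: walk · to L0
  L3←L1: walk L1 to L0
  L5←L2: walk · to L2
  L5←L6: walk L6→L5 to L2
  L7←L4: walk L4→L3 to L0
  L7←L5: walk L5→L2 to L0
  L7←L6: walk L6→L5→L2 to L0
  DF(L0)=∅
  DF(L1)={L3}
  DF(L2)={L7}
  DF(L3)={L7}
  DF(L4)={L7}
  DF(L5)={L5,L7}
  DF(L6)={L5,L7}
  DF(L7)=∅

DF(L6) = ["L5", "L7"]

Answer: ["L5", "L7"]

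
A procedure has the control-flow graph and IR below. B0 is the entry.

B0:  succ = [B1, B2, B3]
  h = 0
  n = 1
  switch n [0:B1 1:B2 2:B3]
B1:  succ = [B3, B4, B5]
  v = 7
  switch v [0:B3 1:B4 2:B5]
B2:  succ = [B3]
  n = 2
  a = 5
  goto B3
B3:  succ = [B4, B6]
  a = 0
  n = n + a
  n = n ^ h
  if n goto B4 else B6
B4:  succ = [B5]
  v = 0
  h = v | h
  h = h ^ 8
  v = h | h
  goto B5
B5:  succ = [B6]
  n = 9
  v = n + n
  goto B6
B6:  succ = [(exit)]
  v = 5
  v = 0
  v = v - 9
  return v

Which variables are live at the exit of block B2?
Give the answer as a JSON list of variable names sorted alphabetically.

Per-block:
  B0 def {h,n} use ∅
  B1 def {v} use ∅
  B2 def {a,n} use ∅
  B3 def {a,n} use {h,n}
  B4 def {h,v} use {h}
  B5 def {n,v} use ∅
  B6 def {v} use ∅

Backward fixpoint:
  B0: in=∅ out={h,n}
  B1: in={h,n} out={h,n}
  B2: in={h} out={h,n}
  B3: in={h,n} out={h}
  B4: in={h} out=∅
  B5: in=∅ out=∅
  B6: in=∅ out=∅

live-out(B2) = ["h", "n"]

Answer: ["h", "n"]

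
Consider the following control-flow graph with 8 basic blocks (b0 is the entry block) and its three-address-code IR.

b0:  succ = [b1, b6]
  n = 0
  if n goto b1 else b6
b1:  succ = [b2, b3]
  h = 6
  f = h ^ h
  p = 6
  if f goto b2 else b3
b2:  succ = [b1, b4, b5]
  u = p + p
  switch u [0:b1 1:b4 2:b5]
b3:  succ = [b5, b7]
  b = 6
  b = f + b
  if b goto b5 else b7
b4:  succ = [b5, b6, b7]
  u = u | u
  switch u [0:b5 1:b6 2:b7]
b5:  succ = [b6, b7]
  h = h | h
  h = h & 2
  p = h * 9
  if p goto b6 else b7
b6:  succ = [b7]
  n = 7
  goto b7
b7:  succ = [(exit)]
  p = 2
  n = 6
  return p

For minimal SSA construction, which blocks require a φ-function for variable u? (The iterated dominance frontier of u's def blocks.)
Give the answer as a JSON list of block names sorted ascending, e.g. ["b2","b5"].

Answer: ["b1", "b5", "b6", "b7"]

Working:
idom tree: b1←b0 b2←b1 b3←b1 b4←b2 b5←b1 b6←b0 b7←b0
Dom∩ at merges:
  b1: preds {b0,b2}: {b0} ∩ {b0,b1,b2} = {b0}; idom=b0
  b5: preds {b2,b3,b4}: {b0,b1,b2} ∩ {b0,b1,b3} ∩ {b0,b1,b2,b4} = {b0,b1}; idom=b1
  b6: preds {b0,b4,b5}: {b0} ∩ {b0,b1,b2,b4} ∩ {b0,b1,b5} = {b0}; idom=b0
  b7: preds {b3,b4,b5,b6}: {b0,b1,b3} ∩ {b0,b1,b2,b4} ∩ {b0,b1,b5} ∩ {b0,b6} = {b0}; idom=b0

DF walk-up:
  b1←b0: walk · to b0
  b1←b2: walk b2→b1 to b0
  b5←b2: walk b2 to b1
  b5←b3: walk b3 to b1
  b5←b4: walk b4→b2 to b1
  b6←b0: walk · to b0
  b6←b4: walk b4→b2→b1 to b0
  b6←b5: walk b5→b1 to b0
  b7←b3: walk b3→b1 to b0
  b7←b4: walk b4→b2→b1 to b0
  b7←b5: walk b5→b1 to b0
  b7←b6: walk b6 to b0
  b0: DF=∅
  b1: DF={b1,b6,b7}
  b2: DF={b1,b5,b6,b7}
  b3: DF={b5,b7}
  b4: DF={b5,b6,b7}
  b5: DF={b6,b7}
  b6: DF={b7}
  b7: DF=∅

φ for u: defs {b2,b4}
  DF⁺ = {b1,b5,b6,b7}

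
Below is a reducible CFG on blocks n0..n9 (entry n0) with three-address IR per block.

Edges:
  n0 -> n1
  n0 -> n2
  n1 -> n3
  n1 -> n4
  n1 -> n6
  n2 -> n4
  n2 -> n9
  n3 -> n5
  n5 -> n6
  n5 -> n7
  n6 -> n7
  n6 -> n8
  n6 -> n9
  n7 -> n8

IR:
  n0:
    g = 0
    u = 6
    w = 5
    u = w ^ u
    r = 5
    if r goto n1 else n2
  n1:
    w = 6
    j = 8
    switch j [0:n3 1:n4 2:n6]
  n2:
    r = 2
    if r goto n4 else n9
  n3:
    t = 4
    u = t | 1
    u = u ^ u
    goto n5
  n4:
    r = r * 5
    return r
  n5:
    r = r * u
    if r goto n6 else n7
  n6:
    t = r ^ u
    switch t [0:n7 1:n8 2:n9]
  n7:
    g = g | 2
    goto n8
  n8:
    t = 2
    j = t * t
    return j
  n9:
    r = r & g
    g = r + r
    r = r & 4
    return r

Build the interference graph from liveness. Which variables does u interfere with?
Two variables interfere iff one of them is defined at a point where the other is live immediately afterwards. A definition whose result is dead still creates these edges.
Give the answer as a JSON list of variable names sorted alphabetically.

Block summaries:
  n0 def {g,r,u,w} use ∅
  n1 def {j,w} use ∅
  n2 def {r} use ∅
  n3 def {t,u} use ∅
  n4 def {r} use {r}
  n5 def {r} use {r,u}
  n6 def {t} use {r,u}
  n7 def {g} use {g}
  n8 def {j,t} use ∅
  n9 def {g,r} use {g,r}

Backward fixpoint:
  live n0: ∅→{g,r,u}
  live n1: {g,r,u}→{g,r,u}
  live n2: {g}→{g,r}
  live n3: {g,r}→{g,r,u}
  live n4: {r}→∅
  live n5: {g,r,u}→{g,r,u}
  live n6: {g,r,u}→{g,r}
  live n7: {g}→∅
  live n8: ∅→∅
  live n9: {g,r}→∅

Interference:
  g: {j,r,t,u,w}
  j: {g,r,u}
  r: {g,j,t,u,w}
  t: {g,r}
  u: {g,j,r,w}
  w: {g,r,u}

N(u) = ["g", "j", "r", "w"]

Answer: ["g", "j", "r", "w"]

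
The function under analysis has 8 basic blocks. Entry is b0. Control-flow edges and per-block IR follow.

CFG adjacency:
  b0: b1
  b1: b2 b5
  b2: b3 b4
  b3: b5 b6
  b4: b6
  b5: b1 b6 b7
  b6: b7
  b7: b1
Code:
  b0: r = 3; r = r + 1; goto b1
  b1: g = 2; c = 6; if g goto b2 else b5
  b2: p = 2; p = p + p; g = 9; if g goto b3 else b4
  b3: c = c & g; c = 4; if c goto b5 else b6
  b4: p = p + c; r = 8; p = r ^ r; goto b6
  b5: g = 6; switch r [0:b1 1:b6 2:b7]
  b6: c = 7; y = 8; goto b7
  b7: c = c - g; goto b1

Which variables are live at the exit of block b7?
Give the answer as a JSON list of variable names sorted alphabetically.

Block summaries:
  b0: def={r} ue=∅
  b1: def={c,g} ue=∅
  b2: def={g,p} ue=∅
  b3: def={c} ue={c,g}
  b4: def={p,r} ue={c,p}
  b5: def={g} ue={r}
  b6: def={c,y} ue=∅
  b7: def={c} ue={c,g}

Liveness:
  b0 li=∅ lo={r}
  b1 li={r} lo={c,r}
  b2 li={c,r} lo={c,g,p,r}
  b3 li={c,g,r} lo={c,g,r}
  b4 li={c,g,p} lo={g,r}
  b5 li={c,r} lo={c,g,r}
  b6 li={g,r} lo={c,g,r}
  b7 li={c,g,r} lo={r}

live-out(b7) = ["r"]

Answer: ["r"]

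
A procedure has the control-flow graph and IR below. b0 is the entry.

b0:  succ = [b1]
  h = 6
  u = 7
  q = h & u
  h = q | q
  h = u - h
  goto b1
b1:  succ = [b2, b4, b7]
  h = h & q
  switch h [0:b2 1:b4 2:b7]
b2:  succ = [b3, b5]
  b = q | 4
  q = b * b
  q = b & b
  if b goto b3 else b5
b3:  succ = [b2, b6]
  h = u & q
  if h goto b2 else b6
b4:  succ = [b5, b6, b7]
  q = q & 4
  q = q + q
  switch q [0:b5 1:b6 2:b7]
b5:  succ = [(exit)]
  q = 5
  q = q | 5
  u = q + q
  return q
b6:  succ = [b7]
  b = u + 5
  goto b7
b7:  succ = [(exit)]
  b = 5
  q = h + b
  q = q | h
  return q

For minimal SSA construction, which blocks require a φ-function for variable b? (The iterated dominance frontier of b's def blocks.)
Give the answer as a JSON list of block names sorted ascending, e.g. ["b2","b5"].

idom tree: b1←b0 b2←b1 b3←b2 b4←b1 b5←b1 b6←b1 b7←b1
Dom∩ at merges:
  b2: preds {b1,b3}: {b0,b1} ∩ {b0,b1,b2,b3} = {b0,b1}; idom=b1
  b5: preds {b2,b4}: {b0,b1,b2} ∩ {b0,b1,b4} = {b0,b1}; idom=b1
  b6: preds {b3,b4}: {b0,b1,b2,b3} ∩ {b0,b1,b4} = {b0,b1}; idom=b1
  b7: preds {b1,b4,b6}: {b0,b1} ∩ {b0,b1,b4} ∩ {b0,b1,b6} = {b0,b1}; idom=b1

DF derivation:
  join b2 pred b1: · stop@b1
  join b2 pred b3: b3→b2 stop@b1
  join b5 pred b2: b2 stop@b1
  join b5 pred b4: b4 stop@b1
  join b6 pred b3: b3→b2 stop@b1
  join b6 pred b4: b4 stop@b1
  join b7 pred b1: · stop@b1
  join b7 pred b4: b4 stop@b1
  join b7 pred b6: b6 stop@b1
  b0 → ∅
  b1 → ∅
  b2 → {b2,b5,b6}
  b3 → {b2,b6}
  b4 → {b5,b6,b7}
  b5 → ∅
  b6 → {b7}
  b7 → ∅

φ for b: defs {b2,b6,b7}
  DF⁺ = {b2,b5,b6,b7}

Answer: ["b2", "b5", "b6", "b7"]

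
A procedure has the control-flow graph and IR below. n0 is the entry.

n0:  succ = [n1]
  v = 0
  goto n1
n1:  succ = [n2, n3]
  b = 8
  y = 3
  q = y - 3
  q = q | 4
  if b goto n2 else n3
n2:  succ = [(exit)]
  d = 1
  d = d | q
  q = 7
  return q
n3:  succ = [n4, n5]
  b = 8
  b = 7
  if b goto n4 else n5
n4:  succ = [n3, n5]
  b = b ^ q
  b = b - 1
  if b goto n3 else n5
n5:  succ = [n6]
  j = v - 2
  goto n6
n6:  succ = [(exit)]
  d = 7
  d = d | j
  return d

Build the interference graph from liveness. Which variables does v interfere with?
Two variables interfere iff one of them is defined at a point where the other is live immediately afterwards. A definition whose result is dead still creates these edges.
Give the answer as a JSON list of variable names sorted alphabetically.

Per-block:
  n0: {v} / ∅
  n1: {b,q,y} / ∅
  n2: {d,q} / {q}
  n3: {b} / ∅
  n4: {b} / {b,q}
  n5: {j} / {v}
  n6: {d} / {j}

Liveness:
  n0 li=∅ lo={v}
  n1 li={v} lo={q,v}
  n2 li={q} lo=∅
  n3 li={q,v} lo={b,q,v}
  n4 li={b,q,v} lo={q,v}
  n5 li={v} lo={j}
  n6 li={j} lo=∅

Interfere edges:
  b — {q,v,y}
  d — {j,q}
  j — {d}
  q — {b,d,v}
  v — {b,q,y}
  y — {b,v}

N(v) = ["b", "q", "y"]

Answer: ["b", "q", "y"]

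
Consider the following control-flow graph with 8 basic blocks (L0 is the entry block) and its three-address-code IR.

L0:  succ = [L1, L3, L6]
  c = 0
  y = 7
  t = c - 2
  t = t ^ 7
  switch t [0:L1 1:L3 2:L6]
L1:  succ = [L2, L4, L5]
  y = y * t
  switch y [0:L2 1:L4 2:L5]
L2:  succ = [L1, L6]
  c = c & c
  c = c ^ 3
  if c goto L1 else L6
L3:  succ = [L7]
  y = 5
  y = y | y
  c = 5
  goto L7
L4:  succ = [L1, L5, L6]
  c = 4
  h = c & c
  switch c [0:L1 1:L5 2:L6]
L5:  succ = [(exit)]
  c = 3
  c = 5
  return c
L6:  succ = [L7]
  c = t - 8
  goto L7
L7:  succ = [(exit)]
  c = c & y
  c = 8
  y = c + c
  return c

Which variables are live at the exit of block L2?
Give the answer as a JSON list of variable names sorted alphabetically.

Per-block:
  L0 def {c,t,y} use ∅
  L1 def {y} use {t,y}
  L2 def {c} use {c}
  L3 def {c,y} use ∅
  L4 def {c,h} use ∅
  L5 def {c} use ∅
  L6 def {c} use {t}
  L7 def {c,y} use {c,y}

Backward fixpoint:
  L0 li=∅ lo={c,t,y}
  L1 li={c,t,y} lo={c,t,y}
  L2 li={c,t,y} lo={c,t,y}
  L3 li=∅ lo={c,y}
  L4 li={t,y} lo={c,t,y}
  L5 li=∅ lo=∅
  L6 li={t,y} lo={c,y}
  L7 li={c,y} lo=∅

live-out(L2) = ["c", "t", "y"]

Answer: ["c", "t", "y"]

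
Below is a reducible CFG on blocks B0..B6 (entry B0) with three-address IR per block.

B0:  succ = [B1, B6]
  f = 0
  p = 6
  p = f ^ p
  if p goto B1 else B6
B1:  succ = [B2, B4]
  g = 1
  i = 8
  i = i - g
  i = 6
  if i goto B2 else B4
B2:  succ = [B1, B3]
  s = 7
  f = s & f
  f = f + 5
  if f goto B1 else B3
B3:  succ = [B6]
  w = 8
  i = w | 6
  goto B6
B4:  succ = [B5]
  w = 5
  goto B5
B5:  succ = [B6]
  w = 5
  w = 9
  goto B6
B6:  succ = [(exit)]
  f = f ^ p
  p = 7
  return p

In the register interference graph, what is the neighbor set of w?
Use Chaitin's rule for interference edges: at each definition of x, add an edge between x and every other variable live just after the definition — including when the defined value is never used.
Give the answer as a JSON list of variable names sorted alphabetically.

def/use:
  B0 def {f,p} use ∅
  B1 def {g,i} use ∅
  B2 def {f,s} use {f}
  B3 def {i,w} use ∅
  B4 def {w} use ∅
  B5 def {w} use ∅
  B6 def {f,p} use {f,p}

Live sets:
  B0: in=∅ out={f,p}
  B1: in={f,p} out={f,p}
  B2: in={f,p} out={f,p}
  B3: in={f,p} out={f,p}
  B4: in={f,p} out={f,p}
  B5: in={f,p} out={f,p}
  B6: in={f,p} out=∅

Interference:
  f — {g,i,p,s,w}
  g — {f,i,p}
  i — {f,g,p}
  p — {f,g,i,s,w}
  s — {f,p}
  w — {f,p}

N(w) = ["f", "p"]

Answer: ["f", "p"]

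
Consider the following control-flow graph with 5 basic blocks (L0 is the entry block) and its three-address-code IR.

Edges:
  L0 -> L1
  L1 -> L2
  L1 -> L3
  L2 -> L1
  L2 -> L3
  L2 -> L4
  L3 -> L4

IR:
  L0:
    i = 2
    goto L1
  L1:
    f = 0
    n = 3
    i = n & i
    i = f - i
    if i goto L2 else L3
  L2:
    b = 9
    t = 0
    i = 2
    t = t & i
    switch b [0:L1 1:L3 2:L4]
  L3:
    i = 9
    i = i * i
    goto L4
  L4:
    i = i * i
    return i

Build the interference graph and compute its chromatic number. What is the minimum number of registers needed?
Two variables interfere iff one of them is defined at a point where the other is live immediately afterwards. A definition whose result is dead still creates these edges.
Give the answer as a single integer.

Answer: 3

Derivation:
Per-block:
  L0: def={i} ue=∅
  L1: def={f,i,n} ue={i}
  L2: def={b,i,t} ue=∅
  L3: def={i} ue=∅
  L4: def={i} ue={i}

Backward fixpoint:
  L0: in=∅ out={i}
  L1: in={i} out=∅
  L2: in=∅ out={i}
  L3: in=∅ out={i}
  L4: in={i} out=∅

Interfere edges:
  b: {i,t}
  f: {i,n}
  i: {b,f,n,t}
  n: {f,i}
  t: {b,i}

Colouring:
  {b,i,t} pairwise interfere (3-clique) ⇒ χ ≥ 3
  assign b→c1 f→c1 i→c0 n→c2 t→c2 — no edge inside a register ⇒ χ ≤ 3
  χ = 3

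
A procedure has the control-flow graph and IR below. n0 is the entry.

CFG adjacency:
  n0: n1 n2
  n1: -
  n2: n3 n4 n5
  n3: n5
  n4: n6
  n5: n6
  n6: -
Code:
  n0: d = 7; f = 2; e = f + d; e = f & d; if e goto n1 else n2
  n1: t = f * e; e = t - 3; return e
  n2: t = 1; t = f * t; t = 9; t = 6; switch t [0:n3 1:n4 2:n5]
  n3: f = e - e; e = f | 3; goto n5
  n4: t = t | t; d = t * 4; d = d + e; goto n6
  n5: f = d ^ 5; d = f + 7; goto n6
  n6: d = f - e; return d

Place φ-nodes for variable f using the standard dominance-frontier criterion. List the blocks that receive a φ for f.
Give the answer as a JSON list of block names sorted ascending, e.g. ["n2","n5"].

idom tree: n1←n0 n2←n0 n3←n2 n4←n2 n5←n2 n6←n2
Dom∩ at merges:
  n5: preds {n2,n3}: {n0,n2} ∩ {n0,n2,n3} = {n0,n2}; idom=n2
  n6: preds {n4,n5}: {n0,n2,n4} ∩ {n0,n2,n5} = {n0,n2}; idom=n2

DF walk-up:
  n5←n2: walk · to n2
  n5←n3: walk n3 to n2
  n6←n4: walk n4 to n2
  n6←n5: walk n5 to n2
  n0 → ∅
  n1 → ∅
  n2 → ∅
  n3 → {n5}
  n4 → {n6}
  n5 → {n6}
  n6 → ∅

φ for f: defs {n0,n3,n5}
  DF⁺ = {n5,n6}

Answer: ["n5", "n6"]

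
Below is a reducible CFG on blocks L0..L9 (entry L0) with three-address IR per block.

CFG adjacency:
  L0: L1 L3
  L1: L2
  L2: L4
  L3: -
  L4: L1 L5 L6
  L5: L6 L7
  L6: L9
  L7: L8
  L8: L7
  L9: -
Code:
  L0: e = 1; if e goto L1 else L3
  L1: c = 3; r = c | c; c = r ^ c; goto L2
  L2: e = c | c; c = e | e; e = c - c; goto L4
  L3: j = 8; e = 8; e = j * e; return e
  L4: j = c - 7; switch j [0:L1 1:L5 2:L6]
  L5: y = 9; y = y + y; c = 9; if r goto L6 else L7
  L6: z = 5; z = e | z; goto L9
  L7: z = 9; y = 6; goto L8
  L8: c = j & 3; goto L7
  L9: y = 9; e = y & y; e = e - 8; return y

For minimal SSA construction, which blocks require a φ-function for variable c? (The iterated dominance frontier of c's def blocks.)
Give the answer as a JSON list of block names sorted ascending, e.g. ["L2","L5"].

Answer: ["L1", "L6", "L7"]

Analysis:
idom tree: L1←L0 L2←L1 L3←L0 L4←L2 L5←L4 L6←L4 L7←L5 L8←L7 L9←L6
Join-block Dom:
  L1: preds {L0,L4}: {L0} ∩ {L0,L1,L2,L4} = {L0}; idom=L0
  L6: preds {L4,L5}: {L0,L1,L2,L4} ∩ {L0,L1,L2,L4,L5} = {L0,L1,L2,L4}; idom=L4
  L7: preds {L5,L8}: {L0,L1,L2,L4,L5} ∩ {L0,L1,L2,L4,L5,L7,L8} = {L0,L1,L2,L4,L5}; idom=L5

DF walk-up:
  L1←L0: walk · to L0
  L1←L4: walk L4→L2→L1 to L0
  L6←L4: walk · to L4
  L6←L5: walk L5 to L4
  L7←L5: walk · to L5
  L7←L8: walk L8→L7 to L5
  DF(L0)=∅
  DF(L1)={L1}
  DF(L2)={L1}
  DF(L3)=∅
  DF(L4)={L1}
  DF(L5)={L6}
  DF(L6)=∅
  DF(L7)={L7}
  DF(L8)={L7}
  DF(L9)=∅

φ for c: defs {L1,L2,L5,L8}
  DF⁺ = {L1,L6,L7}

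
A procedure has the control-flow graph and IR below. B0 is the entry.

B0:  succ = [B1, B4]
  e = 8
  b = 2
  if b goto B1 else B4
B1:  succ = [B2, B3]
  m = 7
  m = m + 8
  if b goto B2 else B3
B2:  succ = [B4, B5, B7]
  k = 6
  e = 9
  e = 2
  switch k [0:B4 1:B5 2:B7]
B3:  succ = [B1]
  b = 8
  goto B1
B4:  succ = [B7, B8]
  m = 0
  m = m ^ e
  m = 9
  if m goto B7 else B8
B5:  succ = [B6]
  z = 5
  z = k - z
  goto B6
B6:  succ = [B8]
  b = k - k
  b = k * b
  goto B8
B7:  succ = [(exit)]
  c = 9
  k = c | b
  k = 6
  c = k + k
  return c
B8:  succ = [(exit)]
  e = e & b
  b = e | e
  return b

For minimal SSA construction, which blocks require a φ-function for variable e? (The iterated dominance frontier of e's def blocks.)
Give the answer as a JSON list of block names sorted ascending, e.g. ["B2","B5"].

idom tree: B1←B0 B2←B1 B3←B1 B4←B0 B5←B2 B6←B5 B7←B0 B8←B0
Join-block Dom:
  B1: preds {B0,B3}: {B0} ∩ {B0,B1,B3} = {B0}; idom=B0
  B4: preds {B0,B2}: {B0} ∩ {B0,B1,B2} = {B0}; idom=B0
  B7: preds {B2,B4}: {B0,B1,B2} ∩ {B0,B4} = {B0}; idom=B0
  B8: preds {B4,B6}: {B0,B4} ∩ {B0,B1,B2,B5,B6} = {B0}; idom=B0

Frontier:
  B1←B0: walk · to B0
  B1←B3: walk B3→B1 to B0
  B4←B0: walk · to B0
  B4←B2: walk B2→B1 to B0
  B7←B2: walk B2→B1 to B0
  B7←B4: walk B4 to B0
  B8←B4: walk B4 to B0
  B8←B6: walk B6→B5→B2→B1 to B0
  B0 → ∅
  B1 → {B1,B4,B7,B8}
  B2 → {B4,B7,B8}
  B3 → {B1}
  B4 → {B7,B8}
  B5 → {B8}
  B6 → {B8}
  B7 → ∅
  B8 → ∅

φ for e: defs {B0,B2,B8}
  DF⁺ = {B4,B7,B8}

Answer: ["B4", "B7", "B8"]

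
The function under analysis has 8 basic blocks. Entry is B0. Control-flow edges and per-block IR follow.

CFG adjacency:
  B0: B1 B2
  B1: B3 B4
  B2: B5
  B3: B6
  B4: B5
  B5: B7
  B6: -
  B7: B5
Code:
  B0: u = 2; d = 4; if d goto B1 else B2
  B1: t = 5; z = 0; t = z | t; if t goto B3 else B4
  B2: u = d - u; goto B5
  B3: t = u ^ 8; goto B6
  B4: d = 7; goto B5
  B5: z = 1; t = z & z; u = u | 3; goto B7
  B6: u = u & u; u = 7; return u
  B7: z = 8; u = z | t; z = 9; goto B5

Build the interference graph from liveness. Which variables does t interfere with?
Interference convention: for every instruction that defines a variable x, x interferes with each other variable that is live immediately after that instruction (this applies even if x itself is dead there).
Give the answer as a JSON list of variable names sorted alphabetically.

Answer: ["u", "z"]

Working:
Per-block:
  B0 def {d,u} use ∅
  B1 def {t,z} use ∅
  B2 def {u} use {d,u}
  B3 def {t} use {u}
  B4 def {d} use ∅
  B5 def {t,u,z} use {u}
  B6 def {u} use {u}
  B7 def {u,z} use {t}

Backward fixpoint:
  B0: in=∅ out={d,u}
  B1: in={u} out={u}
  B2: in={d,u} out={u}
  B3: in={u} out={u}
  B4: in={u} out={u}
  B5: in={u} out={t}
  B6: in={u} out=∅
  B7: in={t} out={u}

Conflict graph:
  d: {u}
  t: {u,z}
  u: {d,t,z}
  z: {t,u}

N(t) = ["u", "z"]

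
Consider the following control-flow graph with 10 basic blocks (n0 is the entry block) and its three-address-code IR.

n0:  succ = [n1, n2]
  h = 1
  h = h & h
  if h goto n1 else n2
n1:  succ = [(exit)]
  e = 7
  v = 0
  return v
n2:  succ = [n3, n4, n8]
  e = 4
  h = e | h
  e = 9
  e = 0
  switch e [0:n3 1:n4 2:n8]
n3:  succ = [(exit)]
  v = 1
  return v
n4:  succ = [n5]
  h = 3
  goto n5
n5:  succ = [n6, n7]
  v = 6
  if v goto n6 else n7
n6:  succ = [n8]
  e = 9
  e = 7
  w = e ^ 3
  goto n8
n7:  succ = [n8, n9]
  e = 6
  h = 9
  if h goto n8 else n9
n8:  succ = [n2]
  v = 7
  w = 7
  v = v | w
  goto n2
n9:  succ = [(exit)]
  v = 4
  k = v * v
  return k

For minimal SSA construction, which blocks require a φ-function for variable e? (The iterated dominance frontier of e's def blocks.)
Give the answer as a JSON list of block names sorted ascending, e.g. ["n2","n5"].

idom tree: n1←n0 n2←n0 n3←n2 n4←n2 n5←n4 n6←n5 n7←n5 n8←n2 n9←n7
Dom∩ at merges:
  n2: preds {n0,n8}: {n0} ∩ {n0,n2,n8} = {n0}; idom=n0
  n8: preds {n2,n6,n7}: {n0,n2} ∩ {n0,n2,n4,n5,n6} ∩ {n0,n2,n4,n5,n7} = {n0,n2}; idom=n2

DF derivation:
  n2←n0: walk · to n0
  n2←n8: walk n8→n2 to n0
  n8←n2: walk · to n2
  n8←n6: walk n6→n5→n4 to n2
  n8←n7: walk n7→n5→n4 to n2
  DF(n0)=∅
  DF(n1)=∅
  DF(n2)={n2}
  DF(n3)=∅
  DF(n4)={n8}
  DF(n5)={n8}
  DF(n6)={n8}
  DF(n7)={n8}
  DF(n8)={n2}
  DF(n9)=∅

φ for e: defs {n1,n2,n6,n7}
  DF⁺ = {n2,n8}

Answer: ["n2", "n8"]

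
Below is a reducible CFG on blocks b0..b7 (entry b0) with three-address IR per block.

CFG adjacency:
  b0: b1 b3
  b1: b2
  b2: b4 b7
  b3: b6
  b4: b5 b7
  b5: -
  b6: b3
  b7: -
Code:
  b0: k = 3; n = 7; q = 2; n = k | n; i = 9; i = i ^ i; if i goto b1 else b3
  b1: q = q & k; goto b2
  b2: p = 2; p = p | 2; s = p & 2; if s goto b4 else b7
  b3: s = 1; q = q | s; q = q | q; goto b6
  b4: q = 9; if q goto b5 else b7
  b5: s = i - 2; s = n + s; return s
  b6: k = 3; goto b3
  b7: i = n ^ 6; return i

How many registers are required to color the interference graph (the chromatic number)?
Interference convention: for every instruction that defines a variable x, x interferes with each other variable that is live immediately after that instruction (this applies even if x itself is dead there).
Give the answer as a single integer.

Block summaries:
  b0: {i,k,n,q} / ∅
  b1: {q} / {k,q}
  b2: {p,s} / ∅
  b3: {q,s} / {q}
  b4: {q} / ∅
  b5: {s} / {i,n}
  b6: {k} / ∅
  b7: {i} / {n}

Live sets:
  b0: in=∅ out={i,k,n,q}
  b1: in={i,k,n,q} out={i,n}
  b2: in={i,n} out={i,n}
  b3: in={q} out={q}
  b4: in={i,n} out={i,n}
  b5: in={i,n} out=∅
  b6: in={q} out={q}
  b7: in={n} out=∅

Conflict graph:
  i↔{k,n,p,q,s}
  k↔{i,n,q}
  n↔{i,k,p,q,s}
  p↔{i,n}
  q↔{i,k,n,s}
  s↔{i,n,q}

Colouring:
  lower bound: {i,k,n,q} mutually conflict ⇒ χ ≥ 4
  4-colouring: r0={i}  r1={n}  r2={p,q}  r3={k,s}
  χ = 4

Answer: 4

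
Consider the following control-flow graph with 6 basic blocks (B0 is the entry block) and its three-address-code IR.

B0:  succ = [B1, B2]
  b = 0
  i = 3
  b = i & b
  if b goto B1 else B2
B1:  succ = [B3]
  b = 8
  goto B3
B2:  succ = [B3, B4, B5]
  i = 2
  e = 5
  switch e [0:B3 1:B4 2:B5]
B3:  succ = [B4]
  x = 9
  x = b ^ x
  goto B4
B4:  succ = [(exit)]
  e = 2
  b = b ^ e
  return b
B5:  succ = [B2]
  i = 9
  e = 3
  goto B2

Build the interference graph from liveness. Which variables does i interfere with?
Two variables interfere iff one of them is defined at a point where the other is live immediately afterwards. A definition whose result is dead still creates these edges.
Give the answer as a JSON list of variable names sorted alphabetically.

Answer: ["b"]

Derivation:
def/use:
  B0 def {b,i} use ∅
  B1 def {b} use ∅
  B2 def {e,i} use ∅
  B3 def {x} use {b}
  B4 def {b,e} use {b}
  B5 def {e,i} use ∅

Live sets:
  live B0: ∅→{b}
  live B1: ∅→{b}
  live B2: {b}→{b}
  live B3: {b}→{b}
  live B4: {b}→∅
  live B5: {b}→{b}

Interfere edges:
  b — {e,i,x}
  e — {b}
  i — {b}
  x — {b}

N(i) = ["b"]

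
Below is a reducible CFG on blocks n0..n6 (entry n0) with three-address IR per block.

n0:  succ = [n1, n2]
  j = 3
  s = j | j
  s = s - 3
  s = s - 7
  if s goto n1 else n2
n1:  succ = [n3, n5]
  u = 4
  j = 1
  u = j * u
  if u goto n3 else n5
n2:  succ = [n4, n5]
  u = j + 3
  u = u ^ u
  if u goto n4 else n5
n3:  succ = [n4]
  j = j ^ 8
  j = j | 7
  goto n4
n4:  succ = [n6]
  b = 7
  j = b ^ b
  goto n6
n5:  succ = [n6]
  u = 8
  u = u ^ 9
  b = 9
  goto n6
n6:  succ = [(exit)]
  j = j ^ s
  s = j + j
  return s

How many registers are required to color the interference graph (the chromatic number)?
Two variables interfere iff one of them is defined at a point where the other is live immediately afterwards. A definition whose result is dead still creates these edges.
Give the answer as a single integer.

def/use:
  n0 def {j,s} use ∅
  n1 def {j,u} use ∅
  n2 def {u} use {j}
  n3 def {j} use {j}
  n4 def {b,j} use ∅
  n5 def {b,u} use ∅
  n6 def {j,s} use {j,s}

Backward fixpoint:
  n0: in=∅ out={j,s}
  n1: in={s} out={j,s}
  n2: in={j,s} out={j,s}
  n3: in={j,s} out={s}
  n4: in={s} out={j,s}
  n5: in={j,s} out={j,s}
  n6: in={j,s} out=∅

Conflict graph:
  b: {j,s}
  j: {b,s,u}
  s: {b,j,u}
  u: {j,s}

Colouring:
  clique {b,j,s} ⇒ need ≥ 3
  assign b→c2 j→c0 s→c1 u→c2 — no edge inside a register ⇒ χ ≤ 3
  χ = 3

Answer: 3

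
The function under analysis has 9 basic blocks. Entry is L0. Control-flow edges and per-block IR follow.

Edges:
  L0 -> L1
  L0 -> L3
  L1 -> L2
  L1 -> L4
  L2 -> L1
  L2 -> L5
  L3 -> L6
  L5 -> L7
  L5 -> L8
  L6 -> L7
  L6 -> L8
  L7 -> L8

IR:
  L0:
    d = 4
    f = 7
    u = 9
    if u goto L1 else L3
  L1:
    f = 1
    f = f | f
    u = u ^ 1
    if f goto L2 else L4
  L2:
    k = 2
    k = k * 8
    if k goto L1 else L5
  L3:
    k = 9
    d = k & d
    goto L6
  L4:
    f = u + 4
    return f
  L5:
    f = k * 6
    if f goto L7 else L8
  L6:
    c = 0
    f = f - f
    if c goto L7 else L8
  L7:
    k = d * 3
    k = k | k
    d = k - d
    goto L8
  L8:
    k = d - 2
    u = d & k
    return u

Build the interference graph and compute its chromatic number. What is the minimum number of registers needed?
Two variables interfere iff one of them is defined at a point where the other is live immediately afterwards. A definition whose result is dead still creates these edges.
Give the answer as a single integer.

def/use:
  L0: def={d,f,u} ue=∅
  L1: def={f,u} ue={u}
  L2: def={k} ue=∅
  L3: def={d,k} ue={d}
  L4: def={f} ue={u}
  L5: def={f} ue={k}
  L6: def={c,f} ue={f}
  L7: def={d,k} ue={d}
  L8: def={k,u} ue={d}

Backward fixpoint:
  L0 li=∅ lo={d,f,u}
  L1 li={d,u} lo={d,u}
  L2 li={d,u} lo={d,k,u}
  L3 li={d,f} lo={d,f}
  L4 li={u} lo=∅
  L5 li={d,k} lo={d}
  L6 li={d,f} lo={d}
  L7 li={d} lo={d}
  L8 li={d} lo=∅

Conflict graph:
  c: {d,f}
  d: {c,f,k,u}
  f: {c,d,k,u}
  k: {d,f,u}
  u: {d,f,k}

Registers:
  lower bound: {d,f,k,u} mutually conflict ⇒ χ ≥ 4
  4-colouring: r0={d}  r1={f}  r2={c,k}  r3={u}
  χ = 4

Answer: 4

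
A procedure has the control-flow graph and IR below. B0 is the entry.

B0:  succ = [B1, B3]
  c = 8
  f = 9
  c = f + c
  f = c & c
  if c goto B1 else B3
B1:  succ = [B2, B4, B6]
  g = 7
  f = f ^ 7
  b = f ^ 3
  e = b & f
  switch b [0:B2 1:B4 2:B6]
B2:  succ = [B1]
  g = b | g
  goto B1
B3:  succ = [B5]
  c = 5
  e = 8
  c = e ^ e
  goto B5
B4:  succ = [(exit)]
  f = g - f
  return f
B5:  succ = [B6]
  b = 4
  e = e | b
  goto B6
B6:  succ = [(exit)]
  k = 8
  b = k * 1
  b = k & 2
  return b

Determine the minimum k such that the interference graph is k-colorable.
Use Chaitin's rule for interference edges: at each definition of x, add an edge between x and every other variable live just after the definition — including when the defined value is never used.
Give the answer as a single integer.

Answer: 4

Analysis:
Block summaries:
  B0: {c,f} / ∅
  B1: {b,e,f,g} / {f}
  B2: {g} / {b,g}
  B3: {c,e} / ∅
  B4: {f} / {f,g}
  B5: {b,e} / {e}
  B6: {b,k} / ∅

Liveness:
  B0: in=∅ out={f}
  B1: in={f} out={b,f,g}
  B2: in={b,f,g} out={f}
  B3: in=∅ out={e}
  B4: in={f,g} out=∅
  B5: in={e} out=∅
  B6: in=∅ out=∅

Interference:
  b↔{e,f,g,k}
  c↔{e,f}
  e↔{b,c,f,g}
  f↔{b,c,e,g}
  g↔{b,e,f}
  k↔{b}

Registers:
  clique {b,e,f,g} ⇒ need ≥ 4
  assign b→c0 c→c0 e→c1 f→c2 g→c3 k→c1 — no edge inside a register ⇒ χ ≤ 4
  χ = 4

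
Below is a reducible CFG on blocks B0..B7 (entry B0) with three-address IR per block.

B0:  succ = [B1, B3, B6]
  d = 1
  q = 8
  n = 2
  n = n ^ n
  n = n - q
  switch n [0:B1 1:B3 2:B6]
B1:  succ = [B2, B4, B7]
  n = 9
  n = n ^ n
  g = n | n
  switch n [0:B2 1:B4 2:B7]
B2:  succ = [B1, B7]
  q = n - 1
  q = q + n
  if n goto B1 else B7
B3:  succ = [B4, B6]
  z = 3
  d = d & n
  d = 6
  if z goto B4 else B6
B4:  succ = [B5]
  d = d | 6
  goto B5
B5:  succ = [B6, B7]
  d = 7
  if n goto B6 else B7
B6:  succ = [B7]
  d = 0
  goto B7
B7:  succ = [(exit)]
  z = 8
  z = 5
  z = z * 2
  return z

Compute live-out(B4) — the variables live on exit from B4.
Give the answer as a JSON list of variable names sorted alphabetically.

Answer: ["n"]

Analysis:
def/use:
  B0: def={d,n,q} ue=∅
  B1: def={g,n} ue=∅
  B2: def={q} ue={n}
  B3: def={d,z} ue={d,n}
  B4: def={d} ue={d}
  B5: def={d} ue={n}
  B6: def={d} ue=∅
  B7: def={z} ue=∅

Liveness:
  B0 li=∅ lo={d,n}
  B1 li={d} lo={d,n}
  B2 li={d,n} lo={d}
  B3 li={d,n} lo={d,n}
  B4 li={d,n} lo={n}
  B5 li={n} lo=∅
  B6 li=∅ lo=∅
  B7 li=∅ lo=∅

live-out(B4) = ["n"]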